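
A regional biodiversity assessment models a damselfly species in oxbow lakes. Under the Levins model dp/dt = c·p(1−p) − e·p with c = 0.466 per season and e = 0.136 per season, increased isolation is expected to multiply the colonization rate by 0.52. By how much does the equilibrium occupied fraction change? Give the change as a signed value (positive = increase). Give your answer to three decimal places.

Before: p* = 1 − 0.136/0.466 = 0.7082.
After the change, c = 0.24232, e = 0.136, so p* = 1 − 0.136/0.24232 = 0.4388.
Δp* = 0.4388 − 0.7082 = -0.2694.

-0.269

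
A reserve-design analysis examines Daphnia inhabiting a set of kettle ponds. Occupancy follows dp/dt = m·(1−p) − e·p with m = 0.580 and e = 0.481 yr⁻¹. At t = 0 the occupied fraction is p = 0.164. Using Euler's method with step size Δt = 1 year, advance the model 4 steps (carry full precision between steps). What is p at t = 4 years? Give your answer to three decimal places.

0.547

Update rule: p ← p + [m·(1−p) − e·p]·Δt with Δt = 1.
  1  |  dp/dt·Δt = +0.405996  |  p_1 = 0.569996
  2  |  dp/dt·Δt = -0.024766  |  p_2 = 0.545230
  3  |  dp/dt·Δt = +0.001511  |  p_3 = 0.546741
  4  |  dp/dt·Δt = -0.000092  |  p_4 = 0.546649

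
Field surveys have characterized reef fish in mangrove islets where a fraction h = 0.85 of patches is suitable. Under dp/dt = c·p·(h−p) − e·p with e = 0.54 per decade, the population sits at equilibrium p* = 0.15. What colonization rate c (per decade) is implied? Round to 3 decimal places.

At equilibrium c(h−p*) = e, so c = e/(h−p*).
c = 0.54/(0.85 − 0.15) = 0.54/0.7000 = 0.7714.

0.771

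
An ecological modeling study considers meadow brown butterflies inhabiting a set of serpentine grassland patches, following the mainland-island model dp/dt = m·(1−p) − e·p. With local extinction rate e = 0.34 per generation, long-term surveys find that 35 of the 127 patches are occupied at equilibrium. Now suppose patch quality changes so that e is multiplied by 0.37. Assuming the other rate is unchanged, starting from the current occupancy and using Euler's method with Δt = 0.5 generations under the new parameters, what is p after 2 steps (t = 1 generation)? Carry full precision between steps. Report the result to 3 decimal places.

Observed p* = 35/127 = 0.27559.
Balance m(1−p*) = e·p* gives m = e·p*/(1−p*) = 0.34×0.27559/0.72441 = 0.12935.
Starting from p₀ = 0.27559; update p ← p + (dp/dt)·Δt with the new parameters.
p: 0.27559 → 0.30511  (Δp = +0.02952)
p: 0.30511 → 0.33086  (Δp = +0.02575)

0.331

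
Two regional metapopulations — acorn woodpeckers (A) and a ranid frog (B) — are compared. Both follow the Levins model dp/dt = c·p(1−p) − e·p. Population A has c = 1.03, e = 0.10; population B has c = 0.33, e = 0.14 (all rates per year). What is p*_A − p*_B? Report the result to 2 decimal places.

0.33

A: p*_A = 1 − 0.10/1.03 = 0.9029.
B: p*_B = 1 − 0.14/0.33 = 0.5758.
p*_A − p*_B = 0.9029 − 0.5758 = 0.3272.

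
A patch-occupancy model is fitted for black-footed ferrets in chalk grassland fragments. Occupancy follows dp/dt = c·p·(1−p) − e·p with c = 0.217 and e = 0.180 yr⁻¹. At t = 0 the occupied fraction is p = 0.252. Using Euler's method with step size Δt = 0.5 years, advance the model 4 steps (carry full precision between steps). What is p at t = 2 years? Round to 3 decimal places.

0.244

Update rule: p ← p + [c·p·(1−p) − e·p]·Δt with Δt = 0.5.
step 1: Δp = -0.00223, p = 0.24977
step 2: Δp = -0.00215, p = 0.24762
step 3: Δp = -0.00207, p = 0.24555
step 4: Δp = -0.00200, p = 0.24355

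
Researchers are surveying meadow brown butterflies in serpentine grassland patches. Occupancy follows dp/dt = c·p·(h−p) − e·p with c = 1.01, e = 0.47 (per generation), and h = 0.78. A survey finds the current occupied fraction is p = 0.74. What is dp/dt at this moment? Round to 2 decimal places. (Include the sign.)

-0.32

Colonization term: c·p·(h−p) = 1.01×0.74×0.0400 = 0.02990.
Extinction term: e·p = 0.34780.
dp/dt = 0.02990 − 0.34780 = -0.31790.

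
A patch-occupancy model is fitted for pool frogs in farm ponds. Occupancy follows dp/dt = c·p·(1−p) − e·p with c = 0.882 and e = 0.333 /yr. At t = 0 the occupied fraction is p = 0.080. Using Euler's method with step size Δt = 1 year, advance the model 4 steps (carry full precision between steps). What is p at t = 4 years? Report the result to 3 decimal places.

Update rule: p ← p + [c·p·(1−p) − e·p]·Δt with Δt = 1.
  1  |  dp/dt·Δt = +0.038275  |  p_1 = 0.118275
  2  |  dp/dt·Δt = +0.052595  |  p_2 = 0.170870
  3  |  dp/dt·Δt = +0.068056  |  p_3 = 0.238926
  4  |  dp/dt·Δt = +0.080821  |  p_4 = 0.319747

0.320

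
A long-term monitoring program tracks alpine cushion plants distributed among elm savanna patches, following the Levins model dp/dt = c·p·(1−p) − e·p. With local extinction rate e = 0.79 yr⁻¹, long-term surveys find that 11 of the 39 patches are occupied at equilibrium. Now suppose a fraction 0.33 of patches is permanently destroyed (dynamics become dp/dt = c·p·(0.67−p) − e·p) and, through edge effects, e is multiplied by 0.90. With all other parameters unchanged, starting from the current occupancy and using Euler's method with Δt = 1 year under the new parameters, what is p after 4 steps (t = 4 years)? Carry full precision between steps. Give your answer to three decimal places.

Observed p* = 11/39 = 0.28205.
Balance c(1−p*) = e gives c = e/(1 − 0.28205) = 0.79/0.71795 = 1.10036.
Starting from p₀ = 0.28205; update p ← p + (dp/dt)·Δt with the new parameters.
  1  |  dp/dt·Δt = -0.080136  |  p_1 = 0.201915
  2  |  dp/dt·Δt = -0.039563  |  p_2 = 0.162352
  3  |  dp/dt·Δt = -0.024743  |  p_3 = 0.137609
  4  |  dp/dt·Δt = -0.017226  |  p_4 = 0.120383

0.120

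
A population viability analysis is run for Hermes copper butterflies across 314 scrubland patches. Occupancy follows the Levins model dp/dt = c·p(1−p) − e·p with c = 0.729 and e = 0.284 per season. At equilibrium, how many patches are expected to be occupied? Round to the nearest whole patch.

p* = 1 − e/c = 1 − 0.284/0.729 = 0.6104.
Expected occupied patches = N × p* = 314 × 0.6104 = 191.67 ≈ 192.

192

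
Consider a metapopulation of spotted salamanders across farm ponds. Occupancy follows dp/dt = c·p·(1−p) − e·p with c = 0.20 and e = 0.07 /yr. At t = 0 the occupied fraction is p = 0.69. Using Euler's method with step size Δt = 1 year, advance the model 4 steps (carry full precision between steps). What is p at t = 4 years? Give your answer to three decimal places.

Update rule: p ← p + [c·p·(1−p) − e·p]·Δt with Δt = 1.
step 1: Δp = -0.00552, p = 0.68448
step 2: Δp = -0.00472, p = 0.67976
step 3: Δp = -0.00405, p = 0.67571
step 4: Δp = -0.00348, p = 0.67224

0.672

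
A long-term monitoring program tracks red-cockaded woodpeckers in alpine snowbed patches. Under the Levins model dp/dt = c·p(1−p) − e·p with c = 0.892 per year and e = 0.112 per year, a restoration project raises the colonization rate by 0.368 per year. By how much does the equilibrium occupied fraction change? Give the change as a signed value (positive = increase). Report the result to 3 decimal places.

Before: p* = 1 − 0.112/0.892 = 0.8744.
After the change, c = 1.26, e = 0.112, so p* = 1 − 0.112/1.26 = 0.9111.
Δp* = 0.9111 − 0.8744 = +0.0367.

0.037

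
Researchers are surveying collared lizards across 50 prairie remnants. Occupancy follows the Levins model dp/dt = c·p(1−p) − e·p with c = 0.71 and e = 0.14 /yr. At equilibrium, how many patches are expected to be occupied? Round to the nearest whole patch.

40

p* = 1 − e/c = 1 − 0.14/0.71 = 0.8028.
Expected occupied patches = N × p* = 50 × 0.8028 = 40.14 ≈ 40.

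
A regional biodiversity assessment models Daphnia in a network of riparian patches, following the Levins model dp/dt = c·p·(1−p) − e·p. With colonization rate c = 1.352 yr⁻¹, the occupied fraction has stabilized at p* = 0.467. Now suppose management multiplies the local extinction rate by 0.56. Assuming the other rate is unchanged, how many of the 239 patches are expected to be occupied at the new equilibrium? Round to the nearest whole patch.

Balance c(1−p*) = e gives e = 1.352×(1 − 0.46700) = 0.72062.
New p* = 1 − e/c = 1 − 0.40355/1.35200 = 0.70152.
Expected occupied = 239 × 0.70152 = 167.66 ≈ 168.

168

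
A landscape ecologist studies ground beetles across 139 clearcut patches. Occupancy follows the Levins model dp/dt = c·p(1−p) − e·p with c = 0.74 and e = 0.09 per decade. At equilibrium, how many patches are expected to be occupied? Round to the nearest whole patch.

122

p* = 1 − e/c = 1 − 0.09/0.74 = 0.8784.
Expected occupied patches = N × p* = 139 × 0.8784 = 122.09 ≈ 122.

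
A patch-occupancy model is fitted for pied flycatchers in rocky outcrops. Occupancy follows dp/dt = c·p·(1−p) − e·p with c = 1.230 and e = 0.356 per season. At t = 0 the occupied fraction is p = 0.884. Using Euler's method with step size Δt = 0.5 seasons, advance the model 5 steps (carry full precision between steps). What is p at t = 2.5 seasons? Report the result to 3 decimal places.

Update rule: p ← p + [c·p·(1−p) − e·p]·Δt with Δt = 0.5.
p: 0.88400 → 0.78971  (Δp = -0.09429)
p: 0.78971 → 0.75127  (Δp = -0.03844)
p: 0.75127 → 0.73247  (Δp = -0.01881)
p: 0.73247 → 0.72260  (Δp = -0.00986)
p: 0.72260 → 0.71726  (Δp = -0.00535)

0.717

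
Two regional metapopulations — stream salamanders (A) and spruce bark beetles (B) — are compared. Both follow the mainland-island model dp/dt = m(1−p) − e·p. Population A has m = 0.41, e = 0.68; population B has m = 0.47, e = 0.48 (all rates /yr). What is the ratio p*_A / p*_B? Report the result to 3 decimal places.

0.760

A: p*_A = m/(m+e) = 0.41/1.0900 = 0.3761.
B: p*_B = 0.47/0.9500 = 0.4947.
p*_A / p*_B = 0.3761/0.4947 = 0.7603.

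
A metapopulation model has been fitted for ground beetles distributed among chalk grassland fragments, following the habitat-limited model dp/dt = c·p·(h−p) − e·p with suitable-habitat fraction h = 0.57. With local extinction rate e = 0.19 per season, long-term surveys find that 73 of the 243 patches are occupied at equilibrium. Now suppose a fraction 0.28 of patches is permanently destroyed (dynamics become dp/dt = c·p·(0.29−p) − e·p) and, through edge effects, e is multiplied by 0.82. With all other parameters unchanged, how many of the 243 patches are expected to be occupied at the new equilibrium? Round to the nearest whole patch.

Observed p* = 73/243 = 0.30041.
Balance c(h−p*) = e gives c = e/(0.57 − 0.30041) = 0.19/0.26959 = 0.70477.
New p* = 0.29 − e/c = 0.29 − 0.15580/0.70477 = 0.06893.
Expected occupied = 243 × 0.06893 = 16.75 ≈ 17.

17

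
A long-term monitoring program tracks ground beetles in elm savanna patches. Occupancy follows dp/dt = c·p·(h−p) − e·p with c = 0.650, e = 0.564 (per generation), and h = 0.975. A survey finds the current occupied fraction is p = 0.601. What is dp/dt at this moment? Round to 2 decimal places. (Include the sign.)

Colonization term: c·p·(h−p) = 0.650×0.601×0.3740 = 0.14610.
Extinction term: e·p = 0.33896.
dp/dt = 0.14610 − 0.33896 = -0.19286.

-0.19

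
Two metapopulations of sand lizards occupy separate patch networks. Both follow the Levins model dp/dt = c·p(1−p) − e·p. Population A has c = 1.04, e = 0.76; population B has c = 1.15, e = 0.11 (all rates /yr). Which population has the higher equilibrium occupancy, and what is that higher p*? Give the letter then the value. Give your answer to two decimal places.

B, 0.90

A: p*_A = 1 − 0.76/1.04 = 0.2692.
B: p*_B = 1 − 0.11/1.15 = 0.9043.
B is higher at 0.9043.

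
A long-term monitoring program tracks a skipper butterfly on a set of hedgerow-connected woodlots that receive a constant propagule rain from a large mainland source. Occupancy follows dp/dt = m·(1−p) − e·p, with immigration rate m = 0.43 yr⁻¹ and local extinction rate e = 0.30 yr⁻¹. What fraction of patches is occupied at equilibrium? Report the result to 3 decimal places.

At equilibrium the propagule rain into empty patches balances local extinction: m(1−p*) = e·p*.
p* = m/(m+e) = 0.43/(0.43+0.30) = 0.43/0.7300 = 0.5890.

0.589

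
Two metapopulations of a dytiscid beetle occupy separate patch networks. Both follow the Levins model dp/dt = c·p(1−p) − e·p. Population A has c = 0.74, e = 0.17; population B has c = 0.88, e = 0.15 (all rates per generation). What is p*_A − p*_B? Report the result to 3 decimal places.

-0.059

A: p*_A = 1 − 0.17/0.74 = 0.7703.
B: p*_B = 1 − 0.15/0.88 = 0.8295.
p*_A − p*_B = 0.7703 − 0.8295 = -0.0593.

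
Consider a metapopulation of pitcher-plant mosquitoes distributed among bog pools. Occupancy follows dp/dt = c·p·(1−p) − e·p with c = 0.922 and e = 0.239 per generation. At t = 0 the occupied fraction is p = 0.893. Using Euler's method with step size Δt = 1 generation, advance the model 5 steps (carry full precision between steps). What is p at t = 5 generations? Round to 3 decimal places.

0.741

Update rule: p ← p + [c·p·(1−p) − e·p]·Δt with Δt = 1.
  1  |  dp/dt·Δt = -0.125329  |  p_1 = 0.767671
  2  |  dp/dt·Δt = -0.019033  |  p_2 = 0.748638
  3  |  dp/dt·Δt = -0.005424  |  p_3 = 0.743215
  4  |  dp/dt·Δt = -0.001668  |  p_4 = 0.741547
  5  |  dp/dt·Δt = -0.000524  |  p_5 = 0.741023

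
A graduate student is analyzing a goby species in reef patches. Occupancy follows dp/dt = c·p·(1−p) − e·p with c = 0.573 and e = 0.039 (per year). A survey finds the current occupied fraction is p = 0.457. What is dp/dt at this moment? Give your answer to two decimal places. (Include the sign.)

0.12

Colonization term: c·p·(1−p) = 0.573×0.457×0.5430 = 0.14219.
Extinction term: e·p = 0.01782.
dp/dt = 0.14219 − 0.01782 = 0.12437.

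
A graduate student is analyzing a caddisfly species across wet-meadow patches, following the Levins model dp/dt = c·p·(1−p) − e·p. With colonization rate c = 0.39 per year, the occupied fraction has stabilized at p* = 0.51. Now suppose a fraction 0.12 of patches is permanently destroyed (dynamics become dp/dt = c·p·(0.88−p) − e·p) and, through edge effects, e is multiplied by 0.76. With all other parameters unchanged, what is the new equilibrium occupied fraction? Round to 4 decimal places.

0.5076

Balance c(1−p*) = e gives e = 0.39×(1 − 0.51000) = 0.19110.
New p* = 0.88 − e/c = 0.88 − 0.14524/0.39000 = 0.50759.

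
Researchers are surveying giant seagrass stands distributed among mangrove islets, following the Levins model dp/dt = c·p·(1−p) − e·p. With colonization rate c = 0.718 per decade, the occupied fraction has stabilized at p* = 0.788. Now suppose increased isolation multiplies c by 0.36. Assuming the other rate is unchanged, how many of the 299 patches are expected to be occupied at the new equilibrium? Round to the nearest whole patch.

123

Balance c(1−p*) = e gives e = 0.718×(1 − 0.78800) = 0.15222.
New p* = 1 − e/c = 1 − 0.15222/0.25848 = 0.41110.
Expected occupied = 299 × 0.41110 = 122.92 ≈ 123.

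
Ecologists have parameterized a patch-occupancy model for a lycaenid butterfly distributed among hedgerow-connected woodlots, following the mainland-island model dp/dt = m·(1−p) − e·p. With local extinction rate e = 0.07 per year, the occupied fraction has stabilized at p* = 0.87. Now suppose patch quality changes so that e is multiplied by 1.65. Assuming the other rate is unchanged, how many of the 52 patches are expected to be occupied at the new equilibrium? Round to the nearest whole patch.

42

Balance m(1−p*) = e·p* gives m = e·p*/(1−p*) = 0.07×0.87000/0.13000 = 0.46846.
New p* = m/(m+e) = 0.46846/(0.46846+0.11550) = 0.80221.
Expected occupied = 52 × 0.80221 = 41.71 ≈ 42.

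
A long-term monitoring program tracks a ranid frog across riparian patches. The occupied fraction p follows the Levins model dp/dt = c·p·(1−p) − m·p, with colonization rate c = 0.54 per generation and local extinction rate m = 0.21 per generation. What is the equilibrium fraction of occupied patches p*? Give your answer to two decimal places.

0.61

Setting dp/dt = 0 and dividing through by p* gives c·(1−p*) = m.
So p* = 1 − m/c = 1 − 0.21/0.54 = 1 − 0.3889 = 0.6111.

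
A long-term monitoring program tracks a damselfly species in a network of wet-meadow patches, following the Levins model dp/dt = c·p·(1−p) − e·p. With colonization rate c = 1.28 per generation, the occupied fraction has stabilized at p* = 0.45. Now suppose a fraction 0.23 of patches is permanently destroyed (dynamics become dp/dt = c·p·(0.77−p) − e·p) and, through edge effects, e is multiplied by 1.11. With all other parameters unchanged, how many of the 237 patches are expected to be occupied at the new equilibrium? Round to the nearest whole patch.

38

Balance c(1−p*) = e gives e = 1.28×(1 − 0.45000) = 0.70400.
New p* = 0.77 − e/c = 0.77 − 0.78144/1.28000 = 0.15950.
Expected occupied = 237 × 0.15950 = 37.80 ≈ 38.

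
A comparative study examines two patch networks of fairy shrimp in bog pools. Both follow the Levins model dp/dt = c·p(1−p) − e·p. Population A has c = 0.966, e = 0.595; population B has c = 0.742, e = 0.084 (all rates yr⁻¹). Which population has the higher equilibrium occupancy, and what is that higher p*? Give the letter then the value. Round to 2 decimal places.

B, 0.89

A: p*_A = 1 − 0.595/0.966 = 0.3841.
B: p*_B = 1 − 0.084/0.742 = 0.8868.
B is higher at 0.8868.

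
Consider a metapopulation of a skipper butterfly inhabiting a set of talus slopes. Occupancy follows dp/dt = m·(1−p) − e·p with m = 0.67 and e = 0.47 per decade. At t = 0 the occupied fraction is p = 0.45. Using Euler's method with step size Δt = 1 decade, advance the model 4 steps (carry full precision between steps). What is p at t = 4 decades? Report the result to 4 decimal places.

Update rule: p ← p + [m·(1−p) − e·p]·Δt with Δt = 1.
p: 0.45000 → 0.60700  (Δp = +0.15700)
p: 0.60700 → 0.58502  (Δp = -0.02198)
p: 0.58502 → 0.58810  (Δp = +0.00308)
p: 0.58810 → 0.58767  (Δp = -0.00043)

0.5877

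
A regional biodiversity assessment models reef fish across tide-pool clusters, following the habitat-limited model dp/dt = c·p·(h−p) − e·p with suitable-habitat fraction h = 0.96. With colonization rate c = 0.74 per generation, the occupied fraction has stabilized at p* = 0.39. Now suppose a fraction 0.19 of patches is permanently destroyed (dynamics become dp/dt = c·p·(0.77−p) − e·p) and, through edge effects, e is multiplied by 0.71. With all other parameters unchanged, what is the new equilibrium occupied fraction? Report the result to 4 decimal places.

Balance c(h−p*) = e gives e = 0.74×(0.96 − 0.39000) = 0.42180.
New p* = 0.77 − e/c = 0.77 − 0.29948/0.74000 = 0.36530.

0.3653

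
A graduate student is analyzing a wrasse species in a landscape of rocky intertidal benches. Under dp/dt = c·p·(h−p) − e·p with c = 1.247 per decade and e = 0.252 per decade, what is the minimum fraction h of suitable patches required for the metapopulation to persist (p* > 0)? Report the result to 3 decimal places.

0.202

p* = h − e/c is positive only when h > e/c.
h_min = e/c = 0.252/1.247 = 0.2021.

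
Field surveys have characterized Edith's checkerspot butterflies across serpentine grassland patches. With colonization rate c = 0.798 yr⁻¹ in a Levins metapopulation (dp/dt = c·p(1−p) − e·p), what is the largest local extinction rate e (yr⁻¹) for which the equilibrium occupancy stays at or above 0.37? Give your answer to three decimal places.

0.503

1 − e/c ≥ 0.37 ⇒ e ≤ c(1 − 0.37) = 0.798 × 0.6300.
e_max = 0.5027.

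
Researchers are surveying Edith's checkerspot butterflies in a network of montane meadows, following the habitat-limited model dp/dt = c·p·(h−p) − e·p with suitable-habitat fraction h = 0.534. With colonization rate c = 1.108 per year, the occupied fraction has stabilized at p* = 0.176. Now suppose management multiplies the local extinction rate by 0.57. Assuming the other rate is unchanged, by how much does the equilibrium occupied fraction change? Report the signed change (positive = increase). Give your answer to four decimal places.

0.1539

Balance c(h−p*) = e gives e = 1.108×(0.534 − 0.17600) = 0.39666.
New p* = 0.534 − e/c = 0.534 − 0.22610/1.10800 = 0.32994.
Δp* = 0.32994 − 0.17600 = +0.15394.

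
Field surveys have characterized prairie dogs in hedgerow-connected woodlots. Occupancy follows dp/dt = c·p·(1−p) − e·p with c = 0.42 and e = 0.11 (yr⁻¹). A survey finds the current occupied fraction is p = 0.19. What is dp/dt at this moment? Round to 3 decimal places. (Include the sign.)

Colonization term: c·p·(1−p) = 0.42×0.19×0.8100 = 0.06464.
Extinction term: e·p = 0.02090.
dp/dt = 0.06464 − 0.02090 = 0.04374.

0.044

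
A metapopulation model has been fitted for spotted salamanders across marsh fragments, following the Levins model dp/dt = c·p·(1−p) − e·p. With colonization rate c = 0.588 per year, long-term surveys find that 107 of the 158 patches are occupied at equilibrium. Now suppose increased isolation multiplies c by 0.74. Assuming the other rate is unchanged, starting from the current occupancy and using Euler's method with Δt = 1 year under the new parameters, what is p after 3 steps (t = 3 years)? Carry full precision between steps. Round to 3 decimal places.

0.606

Observed p* = 107/158 = 0.67722.
Balance c(1−p*) = e gives e = 0.588×(1 − 0.67722) = 0.18980.
Starting from p₀ = 0.67722; update p ← p + (dp/dt)·Δt with the new parameters.
t = 1: p = 0.67722 + (-0.03342) = 0.64380
t = 2: p = 0.64380 + (-0.02241) = 0.62139
t = 3: p = 0.62139 + (-0.01557) = 0.60582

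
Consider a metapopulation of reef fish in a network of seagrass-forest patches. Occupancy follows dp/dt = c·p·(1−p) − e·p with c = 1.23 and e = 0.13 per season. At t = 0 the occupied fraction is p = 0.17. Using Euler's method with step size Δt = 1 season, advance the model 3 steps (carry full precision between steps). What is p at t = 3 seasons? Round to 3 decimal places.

0.781

Update rule: p ← p + [c·p·(1−p) − e·p]·Δt with Δt = 1.
p: 0.17000 → 0.32145  (Δp = +0.15145)
p: 0.32145 → 0.54795  (Δp = +0.22650)
p: 0.54795 → 0.78139  (Δp = +0.23344)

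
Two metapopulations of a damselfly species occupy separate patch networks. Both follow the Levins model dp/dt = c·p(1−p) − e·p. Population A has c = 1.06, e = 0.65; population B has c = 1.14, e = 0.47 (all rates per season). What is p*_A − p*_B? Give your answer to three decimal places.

A: p*_A = 1 − 0.65/1.06 = 0.3868.
B: p*_B = 1 − 0.47/1.14 = 0.5877.
p*_A − p*_B = 0.3868 − 0.5877 = -0.2009.

-0.201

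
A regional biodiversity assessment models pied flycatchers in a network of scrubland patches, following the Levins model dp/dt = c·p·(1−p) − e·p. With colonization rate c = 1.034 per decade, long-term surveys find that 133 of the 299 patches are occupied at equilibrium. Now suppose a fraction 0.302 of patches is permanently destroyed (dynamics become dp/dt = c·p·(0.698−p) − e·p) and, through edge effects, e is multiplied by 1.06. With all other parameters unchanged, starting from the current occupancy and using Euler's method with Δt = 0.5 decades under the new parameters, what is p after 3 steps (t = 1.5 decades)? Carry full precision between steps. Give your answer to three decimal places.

Observed p* = 133/299 = 0.44482.
Balance c(1−p*) = e gives e = 1.034×(1 − 0.44482) = 0.57406.
Starting from p₀ = 0.44482; update p ← p + (dp/dt)·Δt with the new parameters.
  1  |  dp/dt·Δt = -0.077111  |  p_1 = 0.367705
  2  |  dp/dt·Δt = -0.049085  |  p_2 = 0.318620
  3  |  dp/dt·Δt = -0.034447  |  p_3 = 0.284173

0.284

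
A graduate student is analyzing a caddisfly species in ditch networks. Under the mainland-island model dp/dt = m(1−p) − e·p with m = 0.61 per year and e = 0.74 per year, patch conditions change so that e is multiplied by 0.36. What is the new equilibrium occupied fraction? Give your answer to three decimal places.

Before: p* = 0.61/(0.61+0.74) = 0.4519.
After: m = 0.61, e = 0.2664; p* = 0.61/0.8764 = 0.6960.

0.696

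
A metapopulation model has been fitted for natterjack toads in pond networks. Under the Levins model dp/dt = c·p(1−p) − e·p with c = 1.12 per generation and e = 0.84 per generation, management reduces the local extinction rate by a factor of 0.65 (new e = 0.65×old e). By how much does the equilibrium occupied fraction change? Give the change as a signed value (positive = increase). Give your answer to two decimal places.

Before: p* = 1 − 0.84/1.12 = 0.2500.
After the change, c = 1.12, e = 0.546, so p* = 1 − 0.546/1.12 = 0.5125.
Δp* = 0.5125 − 0.2500 = +0.2625.

0.26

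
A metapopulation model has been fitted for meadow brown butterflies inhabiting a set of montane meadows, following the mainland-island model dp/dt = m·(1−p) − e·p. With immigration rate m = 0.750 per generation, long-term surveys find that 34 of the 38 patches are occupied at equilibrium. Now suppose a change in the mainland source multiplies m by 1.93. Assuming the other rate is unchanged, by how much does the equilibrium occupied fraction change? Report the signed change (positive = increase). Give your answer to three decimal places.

Observed p* = 34/38 = 0.89474.
Balance m(1−p*) = e·p* gives e = m(1−p*)/p* = 0.750×0.10526/0.89474 = 0.08823.
New p* = m/(m+e) = 1.44750/(1.44750+0.08823) = 0.94255.
Δp* = 0.94255 − 0.89474 = +0.04781.

0.048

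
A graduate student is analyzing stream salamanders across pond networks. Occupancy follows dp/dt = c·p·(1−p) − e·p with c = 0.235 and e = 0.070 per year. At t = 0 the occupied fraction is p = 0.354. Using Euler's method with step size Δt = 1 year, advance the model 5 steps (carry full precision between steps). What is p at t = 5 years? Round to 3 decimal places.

0.493

Update rule: p ← p + [c·p·(1−p) − e·p]·Δt with Δt = 1.
step 1: Δp = +0.02896, p = 0.38296
step 2: Δp = +0.02872, p = 0.41168
step 3: Δp = +0.02810, p = 0.43978
step 4: Δp = +0.02711, p = 0.46690
step 5: Δp = +0.02581, p = 0.49271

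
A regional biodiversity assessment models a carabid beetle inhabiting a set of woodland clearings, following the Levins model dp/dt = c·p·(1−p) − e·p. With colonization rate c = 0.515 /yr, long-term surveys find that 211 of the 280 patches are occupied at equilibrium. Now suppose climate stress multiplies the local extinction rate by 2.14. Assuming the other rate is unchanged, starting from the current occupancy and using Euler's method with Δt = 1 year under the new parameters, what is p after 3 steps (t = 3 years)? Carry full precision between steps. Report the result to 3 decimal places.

0.553

Observed p* = 211/280 = 0.75357.
Balance c(1−p*) = e gives e = 0.515×(1 − 0.75357) = 0.12691.
Starting from p₀ = 0.75357; update p ← p + (dp/dt)·Δt with the new parameters.
step 1: Δp = -0.10903, p = 0.64455
step 2: Δp = -0.05706, p = 0.58748
step 3: Δp = -0.03475, p = 0.55274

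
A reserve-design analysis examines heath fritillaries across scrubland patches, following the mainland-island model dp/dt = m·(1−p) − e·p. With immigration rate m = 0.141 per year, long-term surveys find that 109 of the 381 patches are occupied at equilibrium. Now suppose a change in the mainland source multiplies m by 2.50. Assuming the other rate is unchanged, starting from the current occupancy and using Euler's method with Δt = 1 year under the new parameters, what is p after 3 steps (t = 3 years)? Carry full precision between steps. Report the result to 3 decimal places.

0.495

Observed p* = 109/381 = 0.28609.
Balance m(1−p*) = e·p* gives e = m(1−p*)/p* = 0.141×0.71391/0.28609 = 0.35185.
Starting from p₀ = 0.28609; update p ← p + (dp/dt)·Δt with the new parameters.
step 1: Δp = +0.15099, p = 0.43708
step 2: Δp = +0.04464, p = 0.48172
step 3: Δp = +0.01320, p = 0.49492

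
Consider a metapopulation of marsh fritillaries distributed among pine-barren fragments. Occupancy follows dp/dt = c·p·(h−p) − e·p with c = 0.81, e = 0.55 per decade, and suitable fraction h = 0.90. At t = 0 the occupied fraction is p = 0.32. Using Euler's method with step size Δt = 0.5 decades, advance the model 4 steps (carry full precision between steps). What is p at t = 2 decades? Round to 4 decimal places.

0.2797

Update rule: p ← p + [c·p·(h−p) − e·p]·Δt with Δt = 0.5.
step 1: Δp = -0.01283, p = 0.30717
step 2: Δp = -0.01072, p = 0.29645
step 3: Δp = -0.00906, p = 0.28739
step 4: Δp = -0.00773, p = 0.27966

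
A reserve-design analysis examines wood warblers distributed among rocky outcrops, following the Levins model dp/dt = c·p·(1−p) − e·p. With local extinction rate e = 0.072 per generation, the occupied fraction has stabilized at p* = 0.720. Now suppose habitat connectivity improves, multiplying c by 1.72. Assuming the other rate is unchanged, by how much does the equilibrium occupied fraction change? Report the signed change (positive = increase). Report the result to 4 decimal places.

0.1172

Balance c(1−p*) = e gives c = e/(1 − 0.72000) = 0.072/0.28000 = 0.25714.
New p* = 1 − e/c = 1 − 0.07200/0.44228 = 0.83721.
Δp* = 0.83721 − 0.72000 = +0.11721.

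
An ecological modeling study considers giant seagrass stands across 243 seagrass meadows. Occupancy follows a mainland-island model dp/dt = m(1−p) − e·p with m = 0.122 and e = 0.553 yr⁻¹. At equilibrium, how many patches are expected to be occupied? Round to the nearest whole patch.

44

p* = m/(m+e) = 0.122/0.6750 = 0.1807.
Expected occupied patches = N × p* = 243 × 0.1807 = 43.92 ≈ 44.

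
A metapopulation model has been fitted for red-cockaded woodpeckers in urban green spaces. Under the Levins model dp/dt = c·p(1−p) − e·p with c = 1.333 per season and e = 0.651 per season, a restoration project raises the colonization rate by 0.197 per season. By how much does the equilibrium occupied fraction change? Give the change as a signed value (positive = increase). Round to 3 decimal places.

0.063

Before: p* = 1 − 0.651/1.333 = 0.5116.
After the change, c = 1.53, e = 0.651, so p* = 1 − 0.651/1.53 = 0.5745.
Δp* = 0.5745 − 0.5116 = +0.0629.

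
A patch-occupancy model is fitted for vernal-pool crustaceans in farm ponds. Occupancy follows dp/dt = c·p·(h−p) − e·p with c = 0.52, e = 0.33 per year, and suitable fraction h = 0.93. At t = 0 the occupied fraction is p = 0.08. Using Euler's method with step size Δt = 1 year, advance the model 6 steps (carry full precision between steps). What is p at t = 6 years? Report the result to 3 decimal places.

0.141

Update rule: p ← p + [c·p·(h−p) − e·p]·Δt with Δt = 1.
  1  |  dp/dt·Δt = +0.008960  |  p_1 = 0.088960
  2  |  dp/dt·Δt = +0.009549  |  p_2 = 0.098509
  3  |  dp/dt·Δt = +0.010085  |  p_3 = 0.108594
  4  |  dp/dt·Δt = +0.010548  |  p_4 = 0.119142
  5  |  dp/dt·Δt = +0.010919  |  p_5 = 0.130061
  6  |  dp/dt·Δt = +0.011181  |  p_6 = 0.141242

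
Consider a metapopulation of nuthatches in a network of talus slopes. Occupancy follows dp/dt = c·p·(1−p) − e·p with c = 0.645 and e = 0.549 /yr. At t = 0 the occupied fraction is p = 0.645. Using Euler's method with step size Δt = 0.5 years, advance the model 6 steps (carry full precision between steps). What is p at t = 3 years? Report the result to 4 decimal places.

0.3327

Update rule: p ← p + [c·p·(1−p) − e·p]·Δt with Δt = 0.5.
step 1: Δp = -0.10321, p = 0.54179
step 2: Δp = -0.06866, p = 0.47313
step 3: Δp = -0.04948, p = 0.42365
step 4: Δp = -0.03755, p = 0.38610
step 5: Δp = -0.02954, p = 0.35656
step 6: Δp = -0.02389, p = 0.33267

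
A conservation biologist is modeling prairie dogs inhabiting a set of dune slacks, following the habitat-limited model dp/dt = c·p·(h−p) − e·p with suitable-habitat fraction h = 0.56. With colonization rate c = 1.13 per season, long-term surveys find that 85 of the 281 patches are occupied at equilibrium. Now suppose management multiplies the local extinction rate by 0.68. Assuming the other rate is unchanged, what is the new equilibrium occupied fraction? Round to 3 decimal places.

0.385

Observed p* = 85/281 = 0.30249.
Balance c(h−p*) = e gives e = 1.13×(0.56 − 0.30249) = 0.29099.
New p* = 0.56 − e/c = 0.56 − 0.19787/1.13000 = 0.38489.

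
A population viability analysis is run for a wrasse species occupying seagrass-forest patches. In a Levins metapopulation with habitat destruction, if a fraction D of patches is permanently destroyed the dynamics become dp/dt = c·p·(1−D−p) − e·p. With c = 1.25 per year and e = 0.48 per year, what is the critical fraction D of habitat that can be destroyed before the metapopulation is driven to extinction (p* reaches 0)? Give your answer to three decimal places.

The nontrivial equilibrium is p* = (1−D) − e/c; extinction occurs when this hits zero.
So D_crit = 1 − e/c = 1 − 0.48/1.25 = 1 − 0.3840 = 0.6160.
This equals the undisturbed p*, a classic result of Lande's extension.

0.616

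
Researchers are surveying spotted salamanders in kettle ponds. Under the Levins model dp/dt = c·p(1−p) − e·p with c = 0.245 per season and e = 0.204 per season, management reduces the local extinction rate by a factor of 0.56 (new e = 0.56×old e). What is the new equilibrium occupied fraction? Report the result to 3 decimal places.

0.534

Before: p* = 1 − 0.204/0.245 = 0.1673.
After the change, c = 0.245, e = 0.11424, so p* = 1 − 0.11424/0.245 = 0.5337.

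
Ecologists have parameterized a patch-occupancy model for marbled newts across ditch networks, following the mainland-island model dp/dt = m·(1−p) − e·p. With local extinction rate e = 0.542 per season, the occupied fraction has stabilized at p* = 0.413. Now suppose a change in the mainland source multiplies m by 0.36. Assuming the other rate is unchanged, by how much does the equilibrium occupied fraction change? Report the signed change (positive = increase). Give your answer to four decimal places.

-0.2109

Balance m(1−p*) = e·p* gives m = e·p*/(1−p*) = 0.542×0.41300/0.58700 = 0.38134.
New p* = m/(m+e) = 0.13728/(0.13728+0.54200) = 0.20210.
Δp* = 0.20210 − 0.41300 = -0.21090.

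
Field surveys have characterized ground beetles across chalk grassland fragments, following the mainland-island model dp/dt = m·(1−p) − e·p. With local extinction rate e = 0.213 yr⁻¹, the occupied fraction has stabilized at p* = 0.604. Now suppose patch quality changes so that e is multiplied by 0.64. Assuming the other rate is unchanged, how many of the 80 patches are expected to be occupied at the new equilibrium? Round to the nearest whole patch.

56

Balance m(1−p*) = e·p* gives m = e·p*/(1−p*) = 0.213×0.60400/0.39600 = 0.32488.
New p* = m/(m+e) = 0.32488/(0.32488+0.13632) = 0.70442.
Expected occupied = 80 × 0.70442 = 56.35 ≈ 56.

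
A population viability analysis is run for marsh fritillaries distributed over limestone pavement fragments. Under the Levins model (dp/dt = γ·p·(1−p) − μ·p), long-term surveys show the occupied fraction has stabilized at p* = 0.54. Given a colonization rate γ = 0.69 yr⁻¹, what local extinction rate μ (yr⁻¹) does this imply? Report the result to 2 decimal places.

0.32

At equilibrium γ(1−p*) = μ.
μ = 0.69 × (1 − 0.54) = 0.69 × 0.4600 = 0.3174.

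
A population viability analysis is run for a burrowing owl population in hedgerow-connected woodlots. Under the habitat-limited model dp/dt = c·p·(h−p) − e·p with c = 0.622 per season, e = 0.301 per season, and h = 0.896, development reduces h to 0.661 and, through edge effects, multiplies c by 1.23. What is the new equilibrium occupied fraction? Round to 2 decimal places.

0.27

Before: p* = h − e/c = 0.896 − 0.301/0.622 = 0.896 − 0.4839 = 0.4121.
After: c = 0.76506, e = 0.301, h = 0.661; p* = 0.661 − 0.301/0.76506 = 0.2676.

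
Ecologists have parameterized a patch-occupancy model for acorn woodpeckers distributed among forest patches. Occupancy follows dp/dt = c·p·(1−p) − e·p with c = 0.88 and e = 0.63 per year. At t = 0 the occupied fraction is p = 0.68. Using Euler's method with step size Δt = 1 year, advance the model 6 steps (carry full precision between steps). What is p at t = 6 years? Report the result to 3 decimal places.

Update rule: p ← p + [c·p·(1−p) − e·p]·Δt with Δt = 1.
step 1: Δp = -0.23691, p = 0.44309
step 2: Δp = -0.06200, p = 0.38109
step 3: Δp = -0.03253, p = 0.34856
step 4: Δp = -0.01978, p = 0.32879
step 5: Δp = -0.01293, p = 0.31585
step 6: Δp = -0.00883, p = 0.30703

0.307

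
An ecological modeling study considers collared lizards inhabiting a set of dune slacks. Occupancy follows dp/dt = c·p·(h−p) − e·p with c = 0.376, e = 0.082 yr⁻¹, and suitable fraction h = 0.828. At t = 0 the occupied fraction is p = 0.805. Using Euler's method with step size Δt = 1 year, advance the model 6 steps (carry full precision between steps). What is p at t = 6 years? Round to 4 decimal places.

Update rule: p ← p + [c·p·(h−p) − e·p]·Δt with Δt = 1.
  1  |  dp/dt·Δt = -0.059048  |  p_1 = 0.745952
  2  |  dp/dt·Δt = -0.038155  |  p_2 = 0.707796
  3  |  dp/dt·Δt = -0.026049  |  p_3 = 0.681747
  4  |  dp/dt·Δt = -0.018413  |  p_4 = 0.663334
  5  |  dp/dt·Δt = -0.013323  |  p_5 = 0.650010
  6  |  dp/dt·Δt = -0.009799  |  p_6 = 0.640211

0.6402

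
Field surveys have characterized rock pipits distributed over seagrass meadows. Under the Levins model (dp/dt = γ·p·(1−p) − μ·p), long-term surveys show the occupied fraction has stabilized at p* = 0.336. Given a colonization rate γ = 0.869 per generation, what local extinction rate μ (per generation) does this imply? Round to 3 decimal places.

0.577

At equilibrium γ(1−p*) = μ.
μ = 0.869 × (1 − 0.336) = 0.869 × 0.6640 = 0.5770.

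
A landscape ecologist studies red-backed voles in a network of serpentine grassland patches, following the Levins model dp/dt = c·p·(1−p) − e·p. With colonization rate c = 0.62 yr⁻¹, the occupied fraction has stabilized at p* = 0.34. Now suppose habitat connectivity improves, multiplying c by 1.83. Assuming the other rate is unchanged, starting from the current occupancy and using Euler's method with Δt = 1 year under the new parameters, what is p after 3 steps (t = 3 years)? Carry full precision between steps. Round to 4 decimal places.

Balance c(1−p*) = e gives e = 0.62×(1 − 0.34000) = 0.40920.
Starting from p₀ = 0.34000; update p ← p + (dp/dt)·Δt with the new parameters.
t = 1: p = 0.34000 + (+0.11548) = 0.45548
t = 2: p = 0.45548 + (+0.09502) = 0.55050
t = 3: p = 0.55050 + (+0.05549) = 0.60599

0.6060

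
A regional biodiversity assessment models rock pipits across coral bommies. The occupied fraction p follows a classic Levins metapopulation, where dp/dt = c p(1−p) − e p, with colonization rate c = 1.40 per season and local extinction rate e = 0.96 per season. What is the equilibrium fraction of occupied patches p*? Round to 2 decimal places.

0.31

At equilibrium, colonization balances extinction: c·p*·(1−p*) = e·p*.
So p* = 1 − e/c = 1 − 0.96/1.40 = 1 − 0.6857 = 0.3143.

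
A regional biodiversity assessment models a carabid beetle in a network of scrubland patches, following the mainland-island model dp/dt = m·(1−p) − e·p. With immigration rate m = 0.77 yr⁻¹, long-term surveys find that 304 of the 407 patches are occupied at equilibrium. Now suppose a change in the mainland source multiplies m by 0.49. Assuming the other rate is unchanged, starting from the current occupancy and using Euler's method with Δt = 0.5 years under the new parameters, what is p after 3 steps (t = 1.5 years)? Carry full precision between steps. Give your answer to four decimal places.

Observed p* = 304/407 = 0.74693.
Balance m(1−p*) = e·p* gives e = m(1−p*)/p* = 0.77×0.25307/0.74693 = 0.26089.
Starting from p₀ = 0.74693; update p ← p + (dp/dt)·Δt with the new parameters.
  1  |  dp/dt·Δt = -0.049691  |  p_1 = 0.697238
  2  |  dp/dt·Δt = -0.033835  |  p_2 = 0.663404
  3  |  dp/dt·Δt = -0.023038  |  p_3 = 0.640365

0.6404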